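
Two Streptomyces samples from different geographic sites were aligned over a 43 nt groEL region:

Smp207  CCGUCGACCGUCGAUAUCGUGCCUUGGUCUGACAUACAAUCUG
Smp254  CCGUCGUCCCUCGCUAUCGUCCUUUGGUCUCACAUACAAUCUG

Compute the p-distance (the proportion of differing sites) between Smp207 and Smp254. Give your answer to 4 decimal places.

0.1395

The sequences differ at positions 7 (A/U), 10 (G/C), 14 (A/C), 21 (G/C), 23 (C/U), 31 (G/C).
There are 6 differences over 43 sites, so p = 6/43 = 0.1395.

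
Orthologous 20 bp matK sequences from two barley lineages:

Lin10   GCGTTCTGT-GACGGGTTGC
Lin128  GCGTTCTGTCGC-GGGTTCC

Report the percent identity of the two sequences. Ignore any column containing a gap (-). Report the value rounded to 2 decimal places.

Excluding the 2 gap columns leaves 18 comparable sites.
Differing sites — 12:A/C; 19:G/C.
16 of the 18 comparable sites match, so the percent identity is 16/18 × 100 = 88.89%.

88.89%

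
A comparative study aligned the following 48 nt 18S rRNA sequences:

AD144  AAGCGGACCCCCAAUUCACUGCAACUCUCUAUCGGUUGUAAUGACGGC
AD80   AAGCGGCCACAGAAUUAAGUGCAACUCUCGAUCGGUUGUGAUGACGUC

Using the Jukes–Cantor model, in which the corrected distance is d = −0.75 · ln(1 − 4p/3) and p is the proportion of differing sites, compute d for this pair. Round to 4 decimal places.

Differing sites — 7:A/C; 9:C/A; 11:C/A; 12:C/G; 17:C/A; 19:C/G; 30:U/G; 40:A/G; 47:G/U.
p = 9/48 = 0.187500.
d = −0.75 · ln(1 − (4/3)·0.187500) = −0.75 · ln(0.750000) = −0.75 · (-0.287682) = 0.2158.

0.2158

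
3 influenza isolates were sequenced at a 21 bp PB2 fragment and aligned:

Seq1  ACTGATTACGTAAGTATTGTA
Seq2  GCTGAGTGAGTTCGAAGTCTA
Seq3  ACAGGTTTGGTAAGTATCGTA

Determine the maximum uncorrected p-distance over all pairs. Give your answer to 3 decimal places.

0.571

Pairwise Hamming distances:
  Seq1 vs Seq2: 9
  Seq1 vs Seq3: 5
  Seq2 vs Seq3: 12
The largest is 12 mismatches, between Seq2 and Seq3; p = 12/21 = 0.571.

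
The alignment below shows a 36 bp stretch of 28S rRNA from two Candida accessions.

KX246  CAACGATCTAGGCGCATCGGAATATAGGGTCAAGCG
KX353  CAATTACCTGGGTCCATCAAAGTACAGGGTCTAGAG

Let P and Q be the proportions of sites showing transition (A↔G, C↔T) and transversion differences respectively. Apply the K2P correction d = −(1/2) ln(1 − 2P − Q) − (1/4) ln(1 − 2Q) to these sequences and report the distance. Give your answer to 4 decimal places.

Differing sites — 4:C/T (Ti); 5:G/T (Tv); 7:T/C (Ti); 10:A/G (Ti); 13:C/T (Ti); 14:G/C (Tv); 19:G/A (Ti); 20:G/A (Ti); 22:A/G (Ti); 25:T/C (Ti); 32:A/T (Tv); 35:C/A (Tv).
Of the 12 differences, 8 transitions and 4 transversions over 36 sites: P = 8/36 = 0.222222, Q = 4/36 = 0.111111.
d = −0.5·ln(0.444445) − 0.25·ln(0.777778) = −0.5·(-0.810929) − 0.25·(-0.251314) = 0.4683.

0.4683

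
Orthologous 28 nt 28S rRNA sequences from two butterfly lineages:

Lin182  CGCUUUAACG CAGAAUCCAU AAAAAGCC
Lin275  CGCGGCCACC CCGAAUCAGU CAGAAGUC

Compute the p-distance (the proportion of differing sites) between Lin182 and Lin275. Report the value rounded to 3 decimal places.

0.393

The sequences differ at positions 4 (U/G), 5 (U/G), 6 (U/C), 7 (A/C), 10 (G/C), 12 (A/C), 18 (C/A), 19 (A/G), 21 (A/C), 23 (A/G), 27 (C/U).
There are 11 differences over 28 sites, so p = 11/28 = 0.393.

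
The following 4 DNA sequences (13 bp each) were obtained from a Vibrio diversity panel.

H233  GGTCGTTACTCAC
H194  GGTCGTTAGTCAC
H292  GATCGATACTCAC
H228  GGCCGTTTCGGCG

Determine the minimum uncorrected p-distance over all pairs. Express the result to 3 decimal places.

0.077

Pairwise Hamming distances:
  H233 vs H194: 1
  H233 vs H292: 2
  H233 vs H228: 6
  H194 vs H292: 3
  H194 vs H228: 7
  H292 vs H228: 8
The smallest is 1 mismatch, between H233 and H194; p = 1/13 = 0.077.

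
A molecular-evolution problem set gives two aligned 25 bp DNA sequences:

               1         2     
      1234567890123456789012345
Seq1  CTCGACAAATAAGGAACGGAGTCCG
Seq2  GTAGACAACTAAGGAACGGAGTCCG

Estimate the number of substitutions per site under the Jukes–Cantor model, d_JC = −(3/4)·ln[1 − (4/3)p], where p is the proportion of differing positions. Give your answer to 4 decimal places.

Differing sites — 1:C/G; 3:C/A; 9:A/C.
p = 3/25 = 0.120000.
d = −0.75 · ln(1 − (4/3)·0.120000) = −0.75 · ln(0.840000) = −0.75 · (-0.174353) = 0.1308.

0.1308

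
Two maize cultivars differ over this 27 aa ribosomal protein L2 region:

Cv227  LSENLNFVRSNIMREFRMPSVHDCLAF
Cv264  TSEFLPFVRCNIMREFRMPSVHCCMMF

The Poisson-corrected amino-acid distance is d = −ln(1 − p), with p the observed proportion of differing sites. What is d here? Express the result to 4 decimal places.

Mismatches occur at site 1 (L→T), site 4 (N→F), site 6 (N→P), site 10 (S→C), site 23 (D→C), site 25 (L→M), site 26 (A→M).
p = 7/27 = 0.259259.
d = −ln(1 − 0.259259) = −ln(0.740741) = 0.3001.

0.3001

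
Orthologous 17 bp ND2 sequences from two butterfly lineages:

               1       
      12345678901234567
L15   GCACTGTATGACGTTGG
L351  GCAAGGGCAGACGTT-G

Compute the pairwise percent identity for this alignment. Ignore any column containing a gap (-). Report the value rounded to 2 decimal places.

Excluding the 1 gap column leaves 16 comparable sites.
Mismatches occur at site 4 (C/A), site 5 (T/G), site 7 (T/G), site 8 (A/C), site 9 (T/A).
11 of the 16 comparable sites match, so the percent identity is 11/16 × 100 = 68.75%.

68.75%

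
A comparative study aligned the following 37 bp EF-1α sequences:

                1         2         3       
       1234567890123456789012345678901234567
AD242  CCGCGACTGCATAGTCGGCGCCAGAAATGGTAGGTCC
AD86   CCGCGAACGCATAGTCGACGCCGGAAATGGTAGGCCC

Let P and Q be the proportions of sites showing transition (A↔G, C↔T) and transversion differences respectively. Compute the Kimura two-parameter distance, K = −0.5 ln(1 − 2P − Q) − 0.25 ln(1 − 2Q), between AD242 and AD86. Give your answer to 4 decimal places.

0.1532

The sequences differ at positions 7 (C/A, transversion), 8 (T/C, transition), 18 (G/A, transition), 23 (A/G, transition), 35 (T/C, transition).
Of the 5 differences, 4 transitions and 1 transversion over 37 sites: P = 4/37 = 0.108108, Q = 1/37 = 0.027027.
d = −0.5·ln(0.756757) − 0.25·ln(0.945946) = −0.5·(-0.278713) − 0.25·(-0.055570) = 0.1532.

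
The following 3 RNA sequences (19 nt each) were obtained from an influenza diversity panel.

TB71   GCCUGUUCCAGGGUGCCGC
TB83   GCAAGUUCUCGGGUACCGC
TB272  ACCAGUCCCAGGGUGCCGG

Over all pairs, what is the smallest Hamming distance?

4

Pairwise Hamming distances:
  TB71 vs TB83: 5
  TB71 vs TB272: 4
  TB83 vs TB272: 7
The smallest is 4, between TB71 and TB272.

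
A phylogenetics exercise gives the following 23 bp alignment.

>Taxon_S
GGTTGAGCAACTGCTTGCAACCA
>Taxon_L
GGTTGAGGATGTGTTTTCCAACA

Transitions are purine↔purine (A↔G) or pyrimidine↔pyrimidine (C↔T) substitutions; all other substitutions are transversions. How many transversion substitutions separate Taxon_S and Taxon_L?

6

Mismatches occur at site 8 (C/G, transversion), site 10 (A/T, transversion), site 11 (C/G, transversion), site 14 (C/T, transition), site 17 (G/T, transversion), site 19 (A/C, transversion), site 21 (C/A, transversion).
Of the 7 differences, 1 transition and 6 transversions, so the answer is 6.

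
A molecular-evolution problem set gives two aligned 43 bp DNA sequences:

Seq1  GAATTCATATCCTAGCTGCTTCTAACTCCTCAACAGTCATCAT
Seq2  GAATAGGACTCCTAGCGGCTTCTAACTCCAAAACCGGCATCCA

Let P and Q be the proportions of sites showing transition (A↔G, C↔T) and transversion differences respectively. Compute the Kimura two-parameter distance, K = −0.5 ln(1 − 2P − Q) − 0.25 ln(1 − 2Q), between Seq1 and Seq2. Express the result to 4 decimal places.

0.3592

Differing sites — 5:T/A (Tv); 6:C/G (Tv); 7:A/G (Ti); 8:T/A (Tv); 9:A/C (Tv); 17:T/G (Tv); 30:T/A (Tv); 31:C/A (Tv); 35:A/C (Tv); 37:T/G (Tv); 42:A/C (Tv); 43:T/A (Tv).
Of the 12 differences, 1 transition and 11 transversions over 43 sites: P = 1/43 = 0.023256, Q = 11/43 = 0.255814.
d = −0.5·ln(0.697674) − 0.25·ln(0.488372) = −0.5·(-0.360003) − 0.25·(-0.716678) = 0.3592.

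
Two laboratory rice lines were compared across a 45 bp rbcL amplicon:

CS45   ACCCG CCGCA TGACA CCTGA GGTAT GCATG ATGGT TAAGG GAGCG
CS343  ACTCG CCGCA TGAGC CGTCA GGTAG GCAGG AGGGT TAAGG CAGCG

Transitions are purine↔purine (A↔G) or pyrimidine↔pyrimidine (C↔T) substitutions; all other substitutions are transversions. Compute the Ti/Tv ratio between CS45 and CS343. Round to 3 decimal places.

0.125

Differing sites — 3:C/T (Ti); 14:C/G (Tv); 15:A/C (Tv); 17:C/G (Tv); 19:G/C (Tv); 25:T/G (Tv); 29:T/G (Tv); 32:T/G (Tv); 41:G/C (Tv).
Of the 9 differences, 1 transition and 8 transversions, so Ti/Tv = 1/8 = 0.125.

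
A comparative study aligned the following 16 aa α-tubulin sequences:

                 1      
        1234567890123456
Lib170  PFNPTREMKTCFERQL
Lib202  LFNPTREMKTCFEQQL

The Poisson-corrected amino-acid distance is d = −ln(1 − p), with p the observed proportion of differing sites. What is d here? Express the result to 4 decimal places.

0.1335

Mismatches occur at site 1 (P↔L), site 14 (R↔Q).
p = 2/16 = 0.125000.
d = −ln(1 − 0.125000) = −ln(0.875000) = 0.1335.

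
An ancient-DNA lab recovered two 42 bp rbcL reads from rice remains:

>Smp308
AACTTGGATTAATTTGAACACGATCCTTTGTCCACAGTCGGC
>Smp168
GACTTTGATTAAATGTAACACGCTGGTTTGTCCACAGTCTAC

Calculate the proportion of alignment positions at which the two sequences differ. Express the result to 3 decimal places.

0.238

Differing sites — 1:A/G; 6:G/T; 13:T/A; 15:T/G; 16:G/T; 23:A/C; 25:C/G; 26:C/G; 40:G/T; 41:G/A.
There are 10 differences over 42 sites, so p = 10/42 = 0.238.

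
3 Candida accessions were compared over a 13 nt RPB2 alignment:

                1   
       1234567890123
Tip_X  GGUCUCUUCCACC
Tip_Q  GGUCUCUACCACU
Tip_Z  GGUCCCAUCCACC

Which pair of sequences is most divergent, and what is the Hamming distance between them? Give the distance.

4

Pairwise Hamming distances:
  Tip_X vs Tip_Q: 2
  Tip_X vs Tip_Z: 2
  Tip_Q vs Tip_Z: 4
The largest is 4, between Tip_Q and Tip_Z.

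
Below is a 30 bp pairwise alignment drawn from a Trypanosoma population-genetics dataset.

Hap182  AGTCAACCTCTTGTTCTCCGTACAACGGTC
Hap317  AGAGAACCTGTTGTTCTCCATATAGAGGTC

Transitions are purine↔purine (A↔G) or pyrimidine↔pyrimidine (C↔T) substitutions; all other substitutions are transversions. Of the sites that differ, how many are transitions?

The sequences differ at positions 3 (T/A, transversion), 4 (C/G, transversion), 10 (C/G, transversion), 20 (G/A, transition), 23 (C/T, transition), 25 (A/G, transition), 26 (C/A, transversion).
Of the 7 differences, 3 transitions and 4 transversions, so the answer is 3.

3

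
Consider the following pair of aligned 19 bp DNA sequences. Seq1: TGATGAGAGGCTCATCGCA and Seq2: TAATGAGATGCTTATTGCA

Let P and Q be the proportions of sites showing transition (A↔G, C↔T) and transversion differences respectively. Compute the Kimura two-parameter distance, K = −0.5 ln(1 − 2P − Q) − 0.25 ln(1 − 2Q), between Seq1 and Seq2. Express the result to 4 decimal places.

0.2576

Mismatches occur at site 2 (G↔A, transition), site 9 (G↔T, transversion), site 13 (C↔T, transition), site 16 (C↔T, transition).
Of the 4 differences, 3 transitions and 1 transversion over 19 sites: P = 3/19 = 0.157895, Q = 1/19 = 0.052632.
d = −0.5·ln(0.631578) − 0.25·ln(0.894736) = −0.5·(-0.459534) − 0.25·(-0.111227) = 0.2576.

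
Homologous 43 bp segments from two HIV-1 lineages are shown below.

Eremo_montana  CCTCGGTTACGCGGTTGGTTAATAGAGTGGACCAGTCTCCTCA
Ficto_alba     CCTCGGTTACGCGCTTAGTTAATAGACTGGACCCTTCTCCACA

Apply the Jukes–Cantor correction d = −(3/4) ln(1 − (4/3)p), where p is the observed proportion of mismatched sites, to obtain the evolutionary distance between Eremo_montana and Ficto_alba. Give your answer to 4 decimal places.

0.1544

The sequences differ at positions 14 (G/C), 17 (G/A), 27 (G/C), 34 (A/C), 35 (G/T), 41 (T/A).
p = 6/43 = 0.139535.
d = −0.75 · ln(1 − (4/3)·0.139535) = −0.75 · ln(0.813953) = −0.75 · (-0.205853) = 0.1544.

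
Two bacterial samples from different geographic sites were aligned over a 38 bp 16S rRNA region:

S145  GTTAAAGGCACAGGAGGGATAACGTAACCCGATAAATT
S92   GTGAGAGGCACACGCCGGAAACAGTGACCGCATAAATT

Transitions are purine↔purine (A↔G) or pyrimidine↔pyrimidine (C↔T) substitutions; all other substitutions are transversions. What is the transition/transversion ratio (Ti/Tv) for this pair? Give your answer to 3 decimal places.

Differing sites — 3:T/G (Tv); 5:A/G (Ti); 13:G/C (Tv); 15:A/C (Tv); 16:G/C (Tv); 20:T/A (Tv); 22:A/C (Tv); 23:C/A (Tv); 26:A/G (Ti); 30:C/G (Tv); 31:G/C (Tv).
Of the 11 differences, 2 transitions and 9 transversions, so Ti/Tv = 2/9 = 0.222.

0.222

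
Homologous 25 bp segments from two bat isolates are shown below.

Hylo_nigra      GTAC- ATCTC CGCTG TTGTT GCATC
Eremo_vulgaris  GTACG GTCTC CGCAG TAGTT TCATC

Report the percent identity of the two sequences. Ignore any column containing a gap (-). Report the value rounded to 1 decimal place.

Excluding the 1 gap column leaves 24 comparable sites.
Mismatches occur at site 6 (A/G), site 14 (T/A), site 17 (T/A), site 21 (G/T).
20 of the 24 comparable sites match, so the percent identity is 20/24 × 100 = 83.3%.

83.3%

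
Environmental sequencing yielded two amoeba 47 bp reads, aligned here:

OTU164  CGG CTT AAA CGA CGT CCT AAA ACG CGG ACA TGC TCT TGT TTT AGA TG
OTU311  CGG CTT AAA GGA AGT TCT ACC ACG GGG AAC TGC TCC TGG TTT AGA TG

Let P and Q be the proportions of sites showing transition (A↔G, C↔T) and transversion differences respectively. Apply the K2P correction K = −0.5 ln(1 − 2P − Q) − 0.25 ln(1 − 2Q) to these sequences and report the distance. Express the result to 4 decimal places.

The sequences differ at positions 10 (C/G, transversion), 13 (C/A, transversion), 16 (C/T, transition), 20 (A/C, transversion), 21 (A/C, transversion), 25 (C/G, transversion), 29 (C/A, transversion), 30 (A/C, transversion), 36 (T/C, transition), 39 (T/G, transversion).
Of the 10 differences, 2 transitions and 8 transversions over 47 sites: P = 2/47 = 0.042553, Q = 8/47 = 0.170213.
d = −0.5·ln(0.744681) − 0.25·ln(0.659574) = −0.5·(-0.294799) − 0.25·(-0.416161) = 0.2514.

0.2514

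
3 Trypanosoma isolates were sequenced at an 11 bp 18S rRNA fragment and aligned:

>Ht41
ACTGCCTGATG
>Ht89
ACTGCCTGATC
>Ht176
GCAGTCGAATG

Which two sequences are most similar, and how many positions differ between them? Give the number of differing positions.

1

Pairwise Hamming distances:
  Ht41 vs Ht89: 1
  Ht41 vs Ht176: 5
  Ht89 vs Ht176: 6
The smallest is 1, between Ht41 and Ht89.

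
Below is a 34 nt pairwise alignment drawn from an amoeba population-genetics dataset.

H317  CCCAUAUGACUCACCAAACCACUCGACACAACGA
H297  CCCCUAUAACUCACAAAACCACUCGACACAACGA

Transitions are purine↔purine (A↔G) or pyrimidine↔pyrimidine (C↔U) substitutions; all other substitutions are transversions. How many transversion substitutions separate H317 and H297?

2

The sequences differ at positions 4 (A/C, transversion), 8 (G/A, transition), 15 (C/A, transversion).
Of the 3 differences, 1 transition and 2 transversions, so the answer is 2.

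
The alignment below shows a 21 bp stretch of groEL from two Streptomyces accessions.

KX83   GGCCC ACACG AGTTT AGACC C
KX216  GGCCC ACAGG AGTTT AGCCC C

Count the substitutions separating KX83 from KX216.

The sequences differ at positions 9 (C/G), 18 (A/C).
That gives 2 mismatches out of 21 aligned sites, so the Hamming distance is 2.

2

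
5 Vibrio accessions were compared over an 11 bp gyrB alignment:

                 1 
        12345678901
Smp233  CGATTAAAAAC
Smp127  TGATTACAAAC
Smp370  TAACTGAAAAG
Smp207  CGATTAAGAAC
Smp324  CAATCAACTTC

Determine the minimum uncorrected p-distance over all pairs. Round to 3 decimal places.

0.091

Pairwise Hamming distances:
  Smp233 vs Smp127: 2
  Smp233 vs Smp370: 5
  Smp233 vs Smp207: 1
  Smp233 vs Smp324: 5
  Smp127 vs Smp370: 5
  Smp127 vs Smp207: 3
  Smp127 vs Smp324: 7
  Smp370 vs Smp207: 6
  Smp370 vs Smp324: 8
  Smp207 vs Smp324: 5
The smallest is 1 mismatch, between Smp233 and Smp207; p = 1/11 = 0.091.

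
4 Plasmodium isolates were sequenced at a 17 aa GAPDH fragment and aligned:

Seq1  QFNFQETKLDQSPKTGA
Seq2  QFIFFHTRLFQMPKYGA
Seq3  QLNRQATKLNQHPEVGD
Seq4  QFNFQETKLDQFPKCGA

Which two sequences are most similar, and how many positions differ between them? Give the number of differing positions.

Pairwise Hamming distances:
  Seq1 vs Seq2: 7
  Seq1 vs Seq3: 8
  Seq1 vs Seq4: 2
  Seq2 vs Seq3: 11
  Seq2 vs Seq4: 7
  Seq3 vs Seq4: 8
The smallest is 2, between Seq1 and Seq4.

2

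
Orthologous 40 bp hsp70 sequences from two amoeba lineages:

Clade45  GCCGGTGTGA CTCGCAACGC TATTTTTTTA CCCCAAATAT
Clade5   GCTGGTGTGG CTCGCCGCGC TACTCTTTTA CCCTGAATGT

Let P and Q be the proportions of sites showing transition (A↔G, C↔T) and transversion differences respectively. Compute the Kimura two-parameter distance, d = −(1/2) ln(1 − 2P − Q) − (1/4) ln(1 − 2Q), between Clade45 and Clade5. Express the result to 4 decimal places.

0.2895

The sequences differ at positions 3 (C/T, transition), 10 (A/G, transition), 16 (A/C, transversion), 17 (A/G, transition), 23 (T/C, transition), 25 (T/C, transition), 34 (C/T, transition), 35 (A/G, transition), 39 (A/G, transition).
Of the 9 differences, 8 transitions and 1 transversion over 40 sites: P = 8/40 = 0.200000, Q = 1/40 = 0.025000.
d = −0.5·ln(0.575000) − 0.25·ln(0.950000) = −0.5·(-0.553385) − 0.25·(-0.051293) = 0.2895.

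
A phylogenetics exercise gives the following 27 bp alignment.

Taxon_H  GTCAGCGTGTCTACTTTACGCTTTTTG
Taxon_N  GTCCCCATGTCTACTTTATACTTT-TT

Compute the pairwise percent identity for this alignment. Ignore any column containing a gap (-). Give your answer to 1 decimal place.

76.9%

Excluding the 1 gap column leaves 26 comparable sites.
Mismatches occur at site 4 (A/C), site 5 (G/C), site 7 (G/A), site 19 (C/T), site 20 (G/A), site 27 (G/T).
20 of the 26 comparable sites match, so the percent identity is 20/26 × 100 = 76.9%.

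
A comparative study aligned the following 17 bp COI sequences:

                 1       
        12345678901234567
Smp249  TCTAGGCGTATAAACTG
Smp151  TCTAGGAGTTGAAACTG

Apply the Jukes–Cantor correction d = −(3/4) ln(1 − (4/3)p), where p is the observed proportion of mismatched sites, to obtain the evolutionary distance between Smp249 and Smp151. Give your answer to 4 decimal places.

The sequences differ at positions 7 (C/A), 10 (A/T), 11 (T/G).
p = 3/17 = 0.176471.
d = −0.75 · ln(1 − (4/3)·0.176471) = −0.75 · ln(0.764705) = −0.75 · (-0.268265) = 0.2012.

0.2012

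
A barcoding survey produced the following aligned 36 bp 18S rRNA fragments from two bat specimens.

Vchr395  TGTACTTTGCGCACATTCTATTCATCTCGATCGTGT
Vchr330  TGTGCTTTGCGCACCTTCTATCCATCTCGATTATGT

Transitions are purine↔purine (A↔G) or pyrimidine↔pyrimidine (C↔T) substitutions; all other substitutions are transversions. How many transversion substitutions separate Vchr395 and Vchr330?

1

Differing sites — 4:A/G (Ti); 15:A/C (Tv); 22:T/C (Ti); 32:C/T (Ti); 33:G/A (Ti).
Of the 5 differences, 4 transitions and 1 transversion, so the answer is 1.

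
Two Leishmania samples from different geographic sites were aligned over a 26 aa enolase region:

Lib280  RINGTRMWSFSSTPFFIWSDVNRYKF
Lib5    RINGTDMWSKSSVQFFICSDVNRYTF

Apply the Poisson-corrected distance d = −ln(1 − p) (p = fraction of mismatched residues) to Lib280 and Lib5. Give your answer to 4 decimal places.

The sequences differ at positions 6 (R/D), 10 (F/K), 13 (T/V), 14 (P/Q), 18 (W/C), 25 (K/T).
p = 6/26 = 0.230769.
d = −ln(1 − 0.230769) = −ln(0.769231) = 0.2624.

0.2624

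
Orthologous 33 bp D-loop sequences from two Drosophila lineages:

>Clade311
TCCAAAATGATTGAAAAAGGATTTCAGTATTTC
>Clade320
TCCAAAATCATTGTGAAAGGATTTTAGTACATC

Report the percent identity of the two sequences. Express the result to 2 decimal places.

81.82%

Mismatches occur at site 9 (G↔C), site 14 (A↔T), site 15 (A↔G), site 25 (C↔T), site 30 (T↔C), site 31 (T↔A).
27 of the 33 sites match, so the percent identity is 27/33 × 100 = 81.82%.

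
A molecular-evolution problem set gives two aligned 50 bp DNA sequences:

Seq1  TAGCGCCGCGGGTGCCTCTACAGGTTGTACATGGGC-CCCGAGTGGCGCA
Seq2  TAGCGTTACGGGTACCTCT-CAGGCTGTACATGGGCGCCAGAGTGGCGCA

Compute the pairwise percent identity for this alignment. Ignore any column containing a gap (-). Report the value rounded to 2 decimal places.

87.50%

Excluding the 2 gap columns leaves 48 comparable sites.
Mismatches occur at site 6 (C/T), site 7 (C/T), site 8 (G/A), site 14 (G/A), site 25 (T/C), site 40 (C/A).
42 of the 48 comparable sites match, so the percent identity is 42/48 × 100 = 87.50%.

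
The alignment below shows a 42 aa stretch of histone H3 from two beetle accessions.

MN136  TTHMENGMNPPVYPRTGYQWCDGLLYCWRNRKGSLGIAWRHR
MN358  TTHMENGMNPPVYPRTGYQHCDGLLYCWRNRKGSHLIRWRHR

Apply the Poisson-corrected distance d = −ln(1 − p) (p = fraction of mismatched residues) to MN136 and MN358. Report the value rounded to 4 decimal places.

Mismatches occur at site 20 (W↔H), site 35 (L↔H), site 36 (G↔L), site 38 (A↔R).
p = 4/42 = 0.095238.
d = −ln(1 − 0.095238) = −ln(0.904762) = 0.1001.

0.1001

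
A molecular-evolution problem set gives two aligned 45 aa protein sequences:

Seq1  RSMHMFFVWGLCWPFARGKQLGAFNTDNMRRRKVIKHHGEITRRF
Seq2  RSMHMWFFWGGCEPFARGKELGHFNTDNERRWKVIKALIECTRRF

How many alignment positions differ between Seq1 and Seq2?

Mismatches occur at site 6 (F↔W), site 8 (V↔F), site 11 (L↔G), site 13 (W↔E), site 20 (Q↔E), site 23 (A↔H), site 29 (M↔E), site 32 (R↔W), site 37 (H↔A), site 38 (H↔L), site 39 (G↔I), site 41 (I↔C).
That gives 12 mismatches out of 45 aligned sites, so the Hamming distance is 12.

12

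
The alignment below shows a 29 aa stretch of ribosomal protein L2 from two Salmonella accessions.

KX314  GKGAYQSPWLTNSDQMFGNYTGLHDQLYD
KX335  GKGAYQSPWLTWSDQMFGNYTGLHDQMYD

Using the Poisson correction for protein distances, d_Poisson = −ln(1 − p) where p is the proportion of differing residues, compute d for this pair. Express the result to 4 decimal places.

Mismatches occur at site 12 (N→W), site 27 (L→M).
p = 2/29 = 0.068966.
d = −ln(1 − 0.068966) = −ln(0.931034) = 0.0715.

0.0715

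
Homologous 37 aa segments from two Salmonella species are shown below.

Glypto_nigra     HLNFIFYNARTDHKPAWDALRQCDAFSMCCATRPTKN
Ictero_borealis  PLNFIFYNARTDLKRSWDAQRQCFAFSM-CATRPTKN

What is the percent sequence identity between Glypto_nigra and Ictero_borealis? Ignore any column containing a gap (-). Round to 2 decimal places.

83.33%

Excluding the 1 gap column leaves 36 comparable sites.
The sequences differ at positions 1 (H/P), 13 (H/L), 15 (P/R), 16 (A/S), 20 (L/Q), 24 (D/F).
30 of the 36 comparable sites match, so the percent identity is 30/36 × 100 = 83.33%.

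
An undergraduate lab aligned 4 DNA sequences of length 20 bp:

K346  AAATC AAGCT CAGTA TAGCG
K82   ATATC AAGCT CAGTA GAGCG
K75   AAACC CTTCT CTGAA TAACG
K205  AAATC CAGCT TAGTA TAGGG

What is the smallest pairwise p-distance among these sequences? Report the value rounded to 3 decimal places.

Pairwise Hamming distances:
  K346 vs K82: 2
  K346 vs K75: 7
  K346 vs K205: 3
  K82 vs K75: 9
  K82 vs K205: 5
  K75 vs K205: 8
The smallest is 2 mismatches, between K346 and K82; p = 2/20 = 0.100.

0.100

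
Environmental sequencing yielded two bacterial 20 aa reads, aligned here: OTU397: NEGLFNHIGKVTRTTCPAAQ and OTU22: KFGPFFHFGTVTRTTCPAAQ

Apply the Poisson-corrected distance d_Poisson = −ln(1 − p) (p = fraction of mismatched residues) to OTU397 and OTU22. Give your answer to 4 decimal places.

0.3567

The sequences differ at positions 1 (N/K), 2 (E/F), 4 (L/P), 6 (N/F), 8 (I/F), 10 (K/T).
p = 6/20 = 0.300000.
d = −ln(1 − 0.300000) = −ln(0.700000) = 0.3567.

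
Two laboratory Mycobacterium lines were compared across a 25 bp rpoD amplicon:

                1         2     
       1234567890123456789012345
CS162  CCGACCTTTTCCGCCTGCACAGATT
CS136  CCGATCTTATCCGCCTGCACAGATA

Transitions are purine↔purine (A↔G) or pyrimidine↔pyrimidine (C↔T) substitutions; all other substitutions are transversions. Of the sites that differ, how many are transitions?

1

Mismatches occur at site 5 (C→T, transition), site 9 (T→A, transversion), site 25 (T→A, transversion).
Of the 3 differences, 1 transition and 2 transversions, so the answer is 1.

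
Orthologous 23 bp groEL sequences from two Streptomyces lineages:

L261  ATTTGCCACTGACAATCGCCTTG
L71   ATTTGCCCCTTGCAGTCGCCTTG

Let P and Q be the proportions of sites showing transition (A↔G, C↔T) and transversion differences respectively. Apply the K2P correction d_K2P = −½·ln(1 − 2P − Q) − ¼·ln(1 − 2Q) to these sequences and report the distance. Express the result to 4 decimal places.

0.1989

Differing sites — 8:A/C (Tv); 11:G/T (Tv); 12:A/G (Ti); 15:A/G (Ti).
Of the 4 differences, 2 transitions and 2 transversions over 23 sites: P = 2/23 = 0.086957, Q = 2/23 = 0.086957.
d = −0.5·ln(0.739129) − 0.25·ln(0.826086) = −0.5·(-0.302283) − 0.25·(-0.191056) = 0.1989.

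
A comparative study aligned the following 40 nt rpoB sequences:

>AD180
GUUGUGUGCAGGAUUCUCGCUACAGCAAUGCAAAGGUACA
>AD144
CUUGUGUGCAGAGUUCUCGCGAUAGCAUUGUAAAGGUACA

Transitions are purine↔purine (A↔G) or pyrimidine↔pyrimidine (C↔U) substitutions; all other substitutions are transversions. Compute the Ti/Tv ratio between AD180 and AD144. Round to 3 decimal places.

1.333

The sequences differ at positions 1 (G/C, transversion), 12 (G/A, transition), 13 (A/G, transition), 21 (U/G, transversion), 23 (C/U, transition), 28 (A/U, transversion), 31 (C/U, transition).
Of the 7 differences, 4 transitions and 3 transversions, so Ti/Tv = 4/3 = 1.333.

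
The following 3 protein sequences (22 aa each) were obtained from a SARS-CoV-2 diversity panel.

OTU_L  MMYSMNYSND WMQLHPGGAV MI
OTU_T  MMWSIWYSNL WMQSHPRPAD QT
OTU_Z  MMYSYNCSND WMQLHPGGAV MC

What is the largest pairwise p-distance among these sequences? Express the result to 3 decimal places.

Pairwise Hamming distances:
  OTU_L vs OTU_T: 10
  OTU_L vs OTU_Z: 3
  OTU_T vs OTU_Z: 11
The largest is 11 mismatches, between OTU_T and OTU_Z; p = 11/22 = 0.500.

0.500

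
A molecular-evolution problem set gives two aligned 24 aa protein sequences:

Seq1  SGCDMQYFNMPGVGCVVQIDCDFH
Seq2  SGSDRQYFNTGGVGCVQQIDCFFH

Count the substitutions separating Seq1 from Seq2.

Differing sites — 3:C/S; 5:M/R; 10:M/T; 11:P/G; 17:V/Q; 22:D/F.
That gives 6 mismatches out of 24 aligned sites, so the Hamming distance is 6.

6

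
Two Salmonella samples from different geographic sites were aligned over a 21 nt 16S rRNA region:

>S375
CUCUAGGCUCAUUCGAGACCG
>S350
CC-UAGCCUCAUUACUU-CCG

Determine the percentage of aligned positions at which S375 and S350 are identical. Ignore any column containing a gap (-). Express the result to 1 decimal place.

Excluding the 2 gap columns leaves 19 comparable sites.
Differing sites — 2:U/C; 7:G/C; 14:C/A; 15:G/C; 16:A/U; 17:G/U.
13 of the 19 comparable sites match, so the percent identity is 13/19 × 100 = 68.4%.

68.4%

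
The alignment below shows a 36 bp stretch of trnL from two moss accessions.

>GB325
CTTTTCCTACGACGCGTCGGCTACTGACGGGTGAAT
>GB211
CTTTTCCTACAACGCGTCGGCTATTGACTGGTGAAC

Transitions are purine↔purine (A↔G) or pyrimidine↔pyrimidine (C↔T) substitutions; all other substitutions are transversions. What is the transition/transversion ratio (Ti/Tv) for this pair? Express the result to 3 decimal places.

The sequences differ at positions 11 (G/A, transition), 24 (C/T, transition), 29 (G/T, transversion), 36 (T/C, transition).
Of the 4 differences, 3 transitions and 1 transversion, so Ti/Tv = 3/1 = 3.000.

3.000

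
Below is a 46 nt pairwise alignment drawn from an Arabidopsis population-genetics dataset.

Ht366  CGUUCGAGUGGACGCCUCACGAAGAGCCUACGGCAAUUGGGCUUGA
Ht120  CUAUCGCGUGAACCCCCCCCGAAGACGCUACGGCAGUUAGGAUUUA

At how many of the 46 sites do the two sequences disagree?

Mismatches occur at site 2 (G/U), site 3 (U/A), site 7 (A/C), site 11 (G/A), site 14 (G/C), site 17 (U/C), site 19 (A/C), site 26 (G/C), site 27 (C/G), site 36 (A/G), site 39 (G/A), site 42 (C/A), site 45 (G/U).
That gives 13 mismatches out of 46 aligned sites, so the Hamming distance is 13.

13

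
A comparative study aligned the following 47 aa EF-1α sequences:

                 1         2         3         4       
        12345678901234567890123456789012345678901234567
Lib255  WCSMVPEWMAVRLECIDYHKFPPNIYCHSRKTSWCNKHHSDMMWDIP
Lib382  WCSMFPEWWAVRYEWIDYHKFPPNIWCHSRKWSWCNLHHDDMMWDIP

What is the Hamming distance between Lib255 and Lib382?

Differing sites — 5:V/F; 9:M/W; 13:L/Y; 15:C/W; 26:Y/W; 32:T/W; 37:K/L; 40:S/D.
That gives 8 mismatches out of 47 aligned sites, so the Hamming distance is 8.

8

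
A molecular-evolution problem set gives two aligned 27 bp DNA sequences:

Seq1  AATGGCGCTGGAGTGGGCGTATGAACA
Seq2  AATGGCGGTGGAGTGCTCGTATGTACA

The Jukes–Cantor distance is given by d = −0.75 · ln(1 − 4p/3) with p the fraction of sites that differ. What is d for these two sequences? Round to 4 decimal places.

Differing sites — 8:C/G; 16:G/C; 17:G/T; 24:A/T.
p = 4/27 = 0.148148.
d = −0.75 · ln(1 − (4/3)·0.148148) = −0.75 · ln(0.802469) = −0.75 · (-0.220062) = 0.1650.

0.1650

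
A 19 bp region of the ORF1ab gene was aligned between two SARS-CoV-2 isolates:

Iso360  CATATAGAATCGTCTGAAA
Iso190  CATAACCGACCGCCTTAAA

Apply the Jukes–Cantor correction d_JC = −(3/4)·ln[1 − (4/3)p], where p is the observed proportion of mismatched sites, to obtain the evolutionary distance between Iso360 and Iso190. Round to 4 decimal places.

The sequences differ at positions 5 (T/A), 6 (A/C), 7 (G/C), 8 (A/G), 10 (T/C), 13 (T/C), 16 (G/T).
p = 7/19 = 0.368421.
d = −0.75 · ln(1 − (4/3)·0.368421) = −0.75 · ln(0.508772) = −0.75 · (-0.675755) = 0.5068.

0.5068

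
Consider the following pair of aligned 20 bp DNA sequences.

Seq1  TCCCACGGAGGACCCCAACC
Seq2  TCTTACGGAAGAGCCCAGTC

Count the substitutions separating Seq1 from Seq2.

Differing sites — 3:C/T; 4:C/T; 10:G/A; 13:C/G; 18:A/G; 19:C/T.
That gives 6 mismatches out of 20 aligned sites, so the Hamming distance is 6.

6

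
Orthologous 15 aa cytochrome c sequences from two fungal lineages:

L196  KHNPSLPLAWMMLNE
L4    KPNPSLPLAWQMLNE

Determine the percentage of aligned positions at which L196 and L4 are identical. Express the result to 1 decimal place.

Differing sites — 2:H/P; 11:M/Q.
13 of the 15 sites match, so the percent identity is 13/15 × 100 = 86.7%.

86.7%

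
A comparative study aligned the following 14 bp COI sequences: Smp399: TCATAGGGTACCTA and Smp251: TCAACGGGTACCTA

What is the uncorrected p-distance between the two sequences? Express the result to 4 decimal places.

0.1429

The sequences differ at positions 4 (T/A), 5 (A/C).
There are 2 differences over 14 sites, so p = 2/14 = 0.1429.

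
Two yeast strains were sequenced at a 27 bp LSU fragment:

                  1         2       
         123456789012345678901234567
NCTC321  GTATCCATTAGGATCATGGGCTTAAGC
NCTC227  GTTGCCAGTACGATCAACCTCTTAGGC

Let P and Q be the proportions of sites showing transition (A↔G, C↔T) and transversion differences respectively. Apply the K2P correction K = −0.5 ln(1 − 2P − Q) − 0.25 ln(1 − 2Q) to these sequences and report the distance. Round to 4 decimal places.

Differing sites — 3:A/T (Tv); 4:T/G (Tv); 8:T/G (Tv); 11:G/C (Tv); 17:T/A (Tv); 18:G/C (Tv); 19:G/C (Tv); 20:G/T (Tv); 25:A/G (Ti).
Of the 9 differences, 1 transition and 8 transversions over 27 sites: P = 1/27 = 0.037037, Q = 8/27 = 0.296296.
d = −0.5·ln(0.629630) − 0.25·ln(0.407408) = −0.5·(-0.462623) − 0.25·(-0.897940) = 0.4558.

0.4558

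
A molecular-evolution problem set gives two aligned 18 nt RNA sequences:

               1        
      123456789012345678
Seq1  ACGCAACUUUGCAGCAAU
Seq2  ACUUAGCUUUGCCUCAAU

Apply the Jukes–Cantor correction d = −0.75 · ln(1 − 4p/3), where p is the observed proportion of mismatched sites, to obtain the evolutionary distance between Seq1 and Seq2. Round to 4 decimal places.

The sequences differ at positions 3 (G/U), 4 (C/U), 6 (A/G), 13 (A/C), 14 (G/U).
p = 5/18 = 0.277778.
d = −0.75 · ln(1 − (4/3)·0.277778) = −0.75 · ln(0.629629) = −0.75 · (-0.462625) = 0.3470.

0.3470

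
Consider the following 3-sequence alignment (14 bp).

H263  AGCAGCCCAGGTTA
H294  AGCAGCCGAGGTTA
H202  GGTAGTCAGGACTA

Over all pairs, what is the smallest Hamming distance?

Pairwise Hamming distances:
  H263 vs H294: 1
  H263 vs H202: 7
  H294 vs H202: 7
The smallest is 1, between H263 and H294.

1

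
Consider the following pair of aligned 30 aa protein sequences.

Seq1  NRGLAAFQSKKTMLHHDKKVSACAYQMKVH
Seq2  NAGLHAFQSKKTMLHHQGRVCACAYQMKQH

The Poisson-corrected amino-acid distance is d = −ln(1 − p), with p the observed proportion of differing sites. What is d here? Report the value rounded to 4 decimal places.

The sequences differ at positions 2 (R/A), 5 (A/H), 17 (D/Q), 18 (K/G), 19 (K/R), 21 (S/C), 29 (V/Q).
p = 7/30 = 0.233333.
d = −ln(1 − 0.233333) = −ln(0.766667) = 0.2657.

0.2657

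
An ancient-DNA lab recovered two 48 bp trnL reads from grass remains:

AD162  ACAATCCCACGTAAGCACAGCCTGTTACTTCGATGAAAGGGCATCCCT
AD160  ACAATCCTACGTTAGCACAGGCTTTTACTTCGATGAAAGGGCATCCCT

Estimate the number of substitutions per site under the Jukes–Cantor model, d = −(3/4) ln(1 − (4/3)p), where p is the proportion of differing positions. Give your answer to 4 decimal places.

0.0883

The sequences differ at positions 8 (C/T), 13 (A/T), 21 (C/G), 24 (G/T).
p = 4/48 = 0.083333.
d = −0.75 · ln(1 − (4/3)·0.083333) = −0.75 · ln(0.888889) = −0.75 · (-0.117783) = 0.0883.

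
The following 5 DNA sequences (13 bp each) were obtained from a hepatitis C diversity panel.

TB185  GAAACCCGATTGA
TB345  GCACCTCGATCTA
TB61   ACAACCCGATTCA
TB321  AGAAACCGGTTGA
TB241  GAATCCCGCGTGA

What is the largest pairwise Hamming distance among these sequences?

Pairwise Hamming distances:
  TB185 vs TB345: 5
  TB185 vs TB61: 3
  TB185 vs TB321: 4
  TB185 vs TB241: 3
  TB345 vs TB61: 5
  TB345 vs TB321: 8
  TB345 vs TB241: 7
  TB61 vs TB321: 4
  TB61 vs TB241: 6
  TB321 vs TB241: 6
The largest is 8, between TB345 and TB321.

8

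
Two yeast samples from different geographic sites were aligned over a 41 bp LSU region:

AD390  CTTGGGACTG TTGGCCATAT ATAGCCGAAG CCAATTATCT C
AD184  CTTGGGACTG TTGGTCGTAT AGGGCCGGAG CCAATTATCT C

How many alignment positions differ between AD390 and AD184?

The sequences differ at positions 15 (C/T), 17 (A/G), 22 (T/G), 23 (A/G), 28 (A/G).
That gives 5 mismatches out of 41 aligned sites, so the Hamming distance is 5.

5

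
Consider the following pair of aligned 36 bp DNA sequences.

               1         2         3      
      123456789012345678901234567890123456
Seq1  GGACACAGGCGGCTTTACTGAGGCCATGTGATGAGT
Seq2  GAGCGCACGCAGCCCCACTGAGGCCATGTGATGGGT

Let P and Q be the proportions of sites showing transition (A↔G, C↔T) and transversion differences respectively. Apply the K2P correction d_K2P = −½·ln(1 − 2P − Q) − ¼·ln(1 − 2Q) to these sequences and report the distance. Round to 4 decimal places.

0.3338

The sequences differ at positions 2 (G/A, transition), 3 (A/G, transition), 5 (A/G, transition), 8 (G/C, transversion), 11 (G/A, transition), 14 (T/C, transition), 15 (T/C, transition), 16 (T/C, transition), 34 (A/G, transition).
Of the 9 differences, 8 transitions and 1 transversion over 36 sites: P = 8/36 = 0.222222, Q = 1/36 = 0.027778.
d = −0.5·ln(0.527778) − 0.25·ln(0.944444) = −0.5·(-0.639080) − 0.25·(-0.057159) = 0.3338.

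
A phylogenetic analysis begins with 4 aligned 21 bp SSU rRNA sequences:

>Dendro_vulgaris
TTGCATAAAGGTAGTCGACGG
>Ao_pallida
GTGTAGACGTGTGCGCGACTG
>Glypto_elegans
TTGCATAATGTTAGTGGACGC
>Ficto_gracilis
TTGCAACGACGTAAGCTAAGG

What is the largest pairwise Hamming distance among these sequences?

Pairwise Hamming distances:
  Dendro_vulgaris vs Ao_pallida: 10
  Dendro_vulgaris vs Glypto_elegans: 4
  Dendro_vulgaris vs Ficto_gracilis: 8
  Ao_pallida vs Glypto_elegans: 13
  Ao_pallida vs Ficto_gracilis: 12
  Glypto_elegans vs Ficto_gracilis: 12
The largest is 13, between Ao_pallida and Glypto_elegans.

13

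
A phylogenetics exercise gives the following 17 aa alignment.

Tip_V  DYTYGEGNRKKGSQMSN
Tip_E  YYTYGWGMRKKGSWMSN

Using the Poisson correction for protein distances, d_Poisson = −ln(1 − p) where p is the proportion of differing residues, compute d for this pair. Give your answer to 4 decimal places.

0.2683

Differing sites — 1:D/Y; 6:E/W; 8:N/M; 14:Q/W.
p = 4/17 = 0.235294.
d = −ln(1 − 0.235294) = −ln(0.764706) = 0.2683.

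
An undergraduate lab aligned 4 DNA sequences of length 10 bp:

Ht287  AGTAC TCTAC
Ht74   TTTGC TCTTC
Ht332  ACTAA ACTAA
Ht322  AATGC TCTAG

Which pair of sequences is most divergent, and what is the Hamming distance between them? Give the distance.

7

Pairwise Hamming distances:
  Ht287 vs Ht74: 4
  Ht287 vs Ht332: 4
  Ht287 vs Ht322: 3
  Ht74 vs Ht332: 7
  Ht74 vs Ht322: 4
  Ht332 vs Ht322: 5
The largest is 7, between Ht74 and Ht332.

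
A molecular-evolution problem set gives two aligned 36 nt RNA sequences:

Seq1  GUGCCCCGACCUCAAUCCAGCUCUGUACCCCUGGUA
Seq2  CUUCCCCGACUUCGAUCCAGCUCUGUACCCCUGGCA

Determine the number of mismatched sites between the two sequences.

Differing sites — 1:G/C; 3:G/U; 11:C/U; 14:A/G; 35:U/C.
That gives 5 mismatches out of 36 aligned sites, so the Hamming distance is 5.

5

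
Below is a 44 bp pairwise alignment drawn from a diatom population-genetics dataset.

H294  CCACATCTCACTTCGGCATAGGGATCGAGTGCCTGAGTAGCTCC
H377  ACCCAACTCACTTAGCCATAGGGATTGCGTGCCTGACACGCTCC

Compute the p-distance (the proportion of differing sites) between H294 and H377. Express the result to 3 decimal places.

Differing sites — 1:C/A; 3:A/C; 6:T/A; 14:C/A; 16:G/C; 26:C/T; 28:A/C; 37:G/C; 38:T/A; 39:A/C.
There are 10 differences over 44 sites, so p = 10/44 = 0.227.

0.227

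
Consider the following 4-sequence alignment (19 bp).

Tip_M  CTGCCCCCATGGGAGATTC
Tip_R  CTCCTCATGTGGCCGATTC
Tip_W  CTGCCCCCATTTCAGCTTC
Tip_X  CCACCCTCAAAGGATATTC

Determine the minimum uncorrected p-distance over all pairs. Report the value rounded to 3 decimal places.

Pairwise Hamming distances:
  Tip_M vs Tip_R: 7
  Tip_M vs Tip_W: 4
  Tip_M vs Tip_X: 6
  Tip_R vs Tip_W: 9
  Tip_R vs Tip_X: 11
  Tip_W vs Tip_X: 9
The smallest is 4 mismatches, between Tip_M and Tip_W; p = 4/19 = 0.211.

0.211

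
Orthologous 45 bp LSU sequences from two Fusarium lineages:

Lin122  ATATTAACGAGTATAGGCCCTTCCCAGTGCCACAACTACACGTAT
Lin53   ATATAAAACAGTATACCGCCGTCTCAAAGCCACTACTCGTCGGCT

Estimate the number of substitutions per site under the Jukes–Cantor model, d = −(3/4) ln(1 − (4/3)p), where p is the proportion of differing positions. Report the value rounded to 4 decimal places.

Mismatches occur at site 5 (T→A), site 8 (C→A), site 9 (G→C), site 16 (G→C), site 17 (G→C), site 18 (C→G), site 21 (T→G), site 24 (C→T), site 27 (G→A), site 28 (T→A), site 34 (A→T), site 38 (A→C), site 39 (C→G), site 40 (A→T), site 43 (T→G), site 44 (A→C).
p = 16/45 = 0.355556.
d = −0.75 · ln(1 − (4/3)·0.355556) = −0.75 · ln(0.525925) = −0.75 · (-0.642597) = 0.4819.

0.4819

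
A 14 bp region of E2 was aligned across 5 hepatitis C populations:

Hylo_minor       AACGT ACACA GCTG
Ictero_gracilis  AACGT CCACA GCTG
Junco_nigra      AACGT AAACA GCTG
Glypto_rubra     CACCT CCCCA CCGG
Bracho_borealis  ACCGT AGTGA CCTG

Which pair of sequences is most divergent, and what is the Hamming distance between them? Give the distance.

Pairwise Hamming distances:
  Hylo_minor vs Ictero_gracilis: 1
  Hylo_minor vs Junco_nigra: 1
  Hylo_minor vs Glypto_rubra: 6
  Hylo_minor vs Bracho_borealis: 5
  Ictero_gracilis vs Junco_nigra: 2
  Ictero_gracilis vs Glypto_rubra: 5
  Ictero_gracilis vs Bracho_borealis: 6
  Junco_nigra vs Glypto_rubra: 7
  Junco_nigra vs Bracho_borealis: 5
  Glypto_rubra vs Bracho_borealis: 8
The largest is 8, between Glypto_rubra and Bracho_borealis.

8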